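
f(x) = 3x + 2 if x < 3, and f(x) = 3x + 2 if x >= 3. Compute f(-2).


-2 satisfies x < 3
f(-2) = -4

-4


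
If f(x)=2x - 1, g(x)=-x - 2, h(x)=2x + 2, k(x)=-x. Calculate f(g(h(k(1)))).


k(1) = -1
h(-1) = 0
g(0) = -2
f(-2) = -5

-5


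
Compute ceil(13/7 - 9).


-7


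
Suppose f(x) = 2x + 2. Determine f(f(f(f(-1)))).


f(-1) = 0
f(0) = 2
f(2) = 6
f(6) = 14

14


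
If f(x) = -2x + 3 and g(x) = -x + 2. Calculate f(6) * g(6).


f(6) = -9
g(6) = -4
Product = 36

36


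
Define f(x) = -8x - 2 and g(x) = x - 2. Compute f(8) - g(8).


f(8) = -66
g(8) = 6
Difference = -72

-72


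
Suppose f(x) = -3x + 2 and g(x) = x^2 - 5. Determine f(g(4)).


g(4) = 11
f(11) = -31

-31


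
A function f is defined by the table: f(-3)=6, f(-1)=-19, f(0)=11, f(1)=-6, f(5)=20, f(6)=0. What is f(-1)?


-19


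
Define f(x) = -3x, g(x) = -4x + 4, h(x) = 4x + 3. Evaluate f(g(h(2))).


h(2) = 11
g(11) = -40
f(-40) = 120

120


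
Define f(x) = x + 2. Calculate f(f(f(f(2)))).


10


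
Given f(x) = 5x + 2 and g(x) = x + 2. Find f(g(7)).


g(7) = 9
f(9) = 47

47


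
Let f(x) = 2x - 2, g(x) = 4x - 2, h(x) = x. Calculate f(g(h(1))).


h(1) = 1
g(1) = 2
f(2) = 2

2


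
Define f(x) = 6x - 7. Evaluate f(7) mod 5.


f(7) = 35
35 mod 5 = 0

0


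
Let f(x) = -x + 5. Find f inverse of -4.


Solve -x + 5 = -4
x = (-4 - 5) / (-1) = 9

9


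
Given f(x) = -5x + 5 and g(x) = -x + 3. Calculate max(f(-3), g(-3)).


f(-3) = 20
g(-3) = 6
max = 20

20


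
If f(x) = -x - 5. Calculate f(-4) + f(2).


f(-4) = -1
f(2) = -7
Sum = -8

-8


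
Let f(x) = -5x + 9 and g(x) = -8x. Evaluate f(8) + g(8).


f(8) = -31
g(8) = -64
Sum = -95

-95


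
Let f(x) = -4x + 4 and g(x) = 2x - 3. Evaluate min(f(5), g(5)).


-16


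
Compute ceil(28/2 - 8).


28/2 = 14
14 - 8 = 6
ceil(6) = 6

6


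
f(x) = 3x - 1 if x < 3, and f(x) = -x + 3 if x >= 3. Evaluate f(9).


9 satisfies x >= 3
f(9) = -6

-6


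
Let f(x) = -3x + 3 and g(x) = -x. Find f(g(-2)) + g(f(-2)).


f(g(-2)) = -3
g(f(-2)) = -9
Sum = -12

-12


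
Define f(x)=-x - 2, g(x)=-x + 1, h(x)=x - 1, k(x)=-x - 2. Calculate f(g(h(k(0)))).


-6


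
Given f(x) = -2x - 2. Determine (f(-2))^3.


f(-2) = 2
(2)^3 = 8

8


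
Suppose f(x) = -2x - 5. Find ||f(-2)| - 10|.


f(-2) = -1
|-1| = 1
|1 - 10| = 9

9


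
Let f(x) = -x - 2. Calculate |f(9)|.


f(9) = -11
|-11| = 11

11


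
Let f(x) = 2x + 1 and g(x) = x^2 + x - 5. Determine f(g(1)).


g(1) = -3
f(-3) = -5

-5


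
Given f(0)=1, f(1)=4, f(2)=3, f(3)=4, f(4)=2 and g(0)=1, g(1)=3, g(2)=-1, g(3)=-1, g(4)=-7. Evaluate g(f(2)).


-1


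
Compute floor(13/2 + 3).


13/2 = 6.5
6.5 + 3 = 9.5
floor(9.5) = 9

9


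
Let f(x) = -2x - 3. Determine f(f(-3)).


f(-3) = 3
f(3) = -9

-9


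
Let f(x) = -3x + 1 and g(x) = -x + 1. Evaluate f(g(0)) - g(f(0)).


f(g(0)) = -2
g(f(0)) = 0
Difference = -2

-2


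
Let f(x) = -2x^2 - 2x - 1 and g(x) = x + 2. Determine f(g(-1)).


g(-1) = 1
f(1) = (-2)*(1)^2 - 2*(1) - 1 = -5

-5


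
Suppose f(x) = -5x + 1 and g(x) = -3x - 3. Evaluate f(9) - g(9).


-14


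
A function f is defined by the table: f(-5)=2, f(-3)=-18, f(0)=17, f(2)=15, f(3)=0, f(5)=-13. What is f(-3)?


Reading from the table at x = -3

-18


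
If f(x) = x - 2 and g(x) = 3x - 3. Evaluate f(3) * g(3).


f(3) = 1
g(3) = 6
Product = 6

6


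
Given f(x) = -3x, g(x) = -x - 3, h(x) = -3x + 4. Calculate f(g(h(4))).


h(4) = -8
g(-8) = 5
f(5) = -15

-15


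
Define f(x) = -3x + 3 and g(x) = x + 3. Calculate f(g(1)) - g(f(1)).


f(g(1)) = -9
g(f(1)) = 3
Difference = -12

-12


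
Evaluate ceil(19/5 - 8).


19/5 = 3.8
3.8 - 8 = -4.2
ceil(-4.2) = -4

-4


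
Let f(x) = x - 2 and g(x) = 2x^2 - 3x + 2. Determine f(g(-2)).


g(-2) = 16
f(16) = 14

14


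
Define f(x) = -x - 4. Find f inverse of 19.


Solve -x - 4 = 19
x = (19 + 4) / (-1) = -23

-23


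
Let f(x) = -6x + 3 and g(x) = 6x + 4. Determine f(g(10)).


g(10) = 64
f(64) = -381

-381


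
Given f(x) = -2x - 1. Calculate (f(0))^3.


-1


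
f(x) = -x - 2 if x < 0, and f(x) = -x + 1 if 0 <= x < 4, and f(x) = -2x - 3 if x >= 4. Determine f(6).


6 satisfies x >= 4
f(6) = -15

-15


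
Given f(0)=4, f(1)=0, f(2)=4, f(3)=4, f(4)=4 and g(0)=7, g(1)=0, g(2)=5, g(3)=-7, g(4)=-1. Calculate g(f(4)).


f(4) = 4
g(4) = -1

-1


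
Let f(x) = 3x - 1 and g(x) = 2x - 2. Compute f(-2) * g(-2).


f(-2) = -7
g(-2) = -6
Product = 42

42


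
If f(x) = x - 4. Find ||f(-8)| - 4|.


f(-8) = -12
|-12| = 12
|12 - 4| = 8

8


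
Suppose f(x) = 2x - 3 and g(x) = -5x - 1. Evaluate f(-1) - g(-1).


f(-1) = -5
g(-1) = 4
Difference = -9

-9


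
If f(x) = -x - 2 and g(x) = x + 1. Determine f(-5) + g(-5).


-1


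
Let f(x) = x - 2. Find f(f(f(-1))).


f(-1) = -3
f(-3) = -5
f(-5) = -7

-7


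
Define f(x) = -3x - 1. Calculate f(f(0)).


f(0) = -1
f(-1) = 2

2


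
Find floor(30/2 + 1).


30/2 = 15
15 + 1 = 16
floor(16) = 16

16


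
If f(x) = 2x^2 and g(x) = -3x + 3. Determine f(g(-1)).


g(-1) = 6
f(6) = 2*(6)^2 = 72

72


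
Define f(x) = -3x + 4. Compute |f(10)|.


f(10) = -26
|-26| = 26

26


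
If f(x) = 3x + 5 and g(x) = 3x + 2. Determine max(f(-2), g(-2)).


f(-2) = -1
g(-2) = -4
max = -1

-1


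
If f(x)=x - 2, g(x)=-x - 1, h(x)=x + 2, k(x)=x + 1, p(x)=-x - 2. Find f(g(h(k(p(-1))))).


p(-1) = -1
k(-1) = 0
h(0) = 2
g(2) = -3
f(-3) = -5

-5


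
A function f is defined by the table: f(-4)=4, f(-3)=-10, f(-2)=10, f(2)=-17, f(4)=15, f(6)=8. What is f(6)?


Reading from the table at x = 6

8


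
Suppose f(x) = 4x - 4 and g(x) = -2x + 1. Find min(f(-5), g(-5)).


f(-5) = -24
g(-5) = 11
min = -24

-24


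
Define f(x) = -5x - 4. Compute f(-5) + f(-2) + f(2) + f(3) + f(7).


f(-5) = 21
f(-2) = 6
f(2) = -14
f(3) = -19
f(7) = -39
Sum = -45

-45


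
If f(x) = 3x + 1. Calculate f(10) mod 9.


f(10) = 31
31 mod 9 = 4

4


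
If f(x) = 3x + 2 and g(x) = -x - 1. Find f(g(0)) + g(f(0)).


f(g(0)) = -1
g(f(0)) = -3
Sum = -4

-4


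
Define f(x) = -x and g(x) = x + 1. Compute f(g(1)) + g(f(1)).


-2


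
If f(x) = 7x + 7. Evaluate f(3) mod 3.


f(3) = 28
28 mod 3 = 1

1


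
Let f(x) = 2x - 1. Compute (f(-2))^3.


f(-2) = -5
(-5)^3 = -125

-125


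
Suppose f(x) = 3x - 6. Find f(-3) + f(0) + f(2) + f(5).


f(-3) = -15
f(0) = -6
f(2) = 0
f(5) = 9
Sum = -12

-12


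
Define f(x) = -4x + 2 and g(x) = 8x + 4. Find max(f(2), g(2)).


20


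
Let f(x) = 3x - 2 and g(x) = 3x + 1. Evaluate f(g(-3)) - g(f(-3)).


6


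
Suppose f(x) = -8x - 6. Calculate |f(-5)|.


f(-5) = 34
|34| = 34

34


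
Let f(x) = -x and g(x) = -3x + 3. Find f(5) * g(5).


f(5) = -5
g(5) = -12
Product = 60

60


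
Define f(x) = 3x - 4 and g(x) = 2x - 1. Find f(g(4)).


g(4) = 7
f(7) = 17

17


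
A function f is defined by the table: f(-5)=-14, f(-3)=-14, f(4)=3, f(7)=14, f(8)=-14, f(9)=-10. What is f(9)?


Reading from the table at x = 9

-10


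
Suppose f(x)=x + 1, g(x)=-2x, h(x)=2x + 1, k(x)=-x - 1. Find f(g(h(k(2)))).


k(2) = -3
h(-3) = -5
g(-5) = 10
f(10) = 11

11


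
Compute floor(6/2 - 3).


6/2 = 3
3 - 3 = 0
floor(0) = 0

0


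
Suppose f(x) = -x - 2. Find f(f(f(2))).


-4


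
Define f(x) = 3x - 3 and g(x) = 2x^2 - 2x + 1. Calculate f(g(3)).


36


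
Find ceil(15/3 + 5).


15/3 = 5
5 + 5 = 10
ceil(10) = 10

10


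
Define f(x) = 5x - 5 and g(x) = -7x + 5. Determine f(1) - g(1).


2


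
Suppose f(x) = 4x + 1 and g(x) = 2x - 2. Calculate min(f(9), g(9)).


f(9) = 37
g(9) = 16
min = 16

16


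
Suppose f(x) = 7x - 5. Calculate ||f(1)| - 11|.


f(1) = 2
|2| = 2
|2 - 11| = 9

9


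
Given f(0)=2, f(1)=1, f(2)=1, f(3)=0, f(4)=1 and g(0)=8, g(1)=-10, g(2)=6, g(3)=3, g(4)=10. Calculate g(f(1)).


-10


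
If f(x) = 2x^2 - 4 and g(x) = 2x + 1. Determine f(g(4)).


g(4) = 9
f(9) = 2*(9)^2 - 4 = 158

158


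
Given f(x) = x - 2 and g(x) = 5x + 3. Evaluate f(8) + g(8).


f(8) = 6
g(8) = 43
Sum = 49

49


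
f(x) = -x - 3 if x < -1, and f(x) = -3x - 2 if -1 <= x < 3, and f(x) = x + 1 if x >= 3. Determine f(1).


-5


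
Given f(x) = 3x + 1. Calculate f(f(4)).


f(4) = 13
f(13) = 40

40


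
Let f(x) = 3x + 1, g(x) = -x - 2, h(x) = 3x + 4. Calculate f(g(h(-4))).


h(-4) = -8
g(-8) = 6
f(6) = 19

19


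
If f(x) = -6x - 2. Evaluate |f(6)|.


38


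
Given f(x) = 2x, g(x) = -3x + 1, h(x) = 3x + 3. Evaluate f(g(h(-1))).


h(-1) = 0
g(0) = 1
f(1) = 2

2


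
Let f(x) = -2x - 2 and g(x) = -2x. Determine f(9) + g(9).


f(9) = -20
g(9) = -18
Sum = -38

-38


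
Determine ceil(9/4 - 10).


-7


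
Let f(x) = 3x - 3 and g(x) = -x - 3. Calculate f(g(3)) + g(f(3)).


-30


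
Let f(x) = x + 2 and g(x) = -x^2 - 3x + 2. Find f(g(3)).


g(3) = -16
f(-16) = -14

-14


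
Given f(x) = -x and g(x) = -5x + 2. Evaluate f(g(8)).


g(8) = -38
f(-38) = 38

38


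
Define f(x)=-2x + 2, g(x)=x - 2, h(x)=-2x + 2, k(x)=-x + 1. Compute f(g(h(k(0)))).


k(0) = 1
h(1) = 0
g(0) = -2
f(-2) = 6

6


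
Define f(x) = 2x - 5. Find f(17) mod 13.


f(17) = 29
29 mod 13 = 3

3


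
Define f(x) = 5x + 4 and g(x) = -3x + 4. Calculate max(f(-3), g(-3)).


f(-3) = -11
g(-3) = 13
max = 13

13


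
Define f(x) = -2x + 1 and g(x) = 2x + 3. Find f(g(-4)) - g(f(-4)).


-10


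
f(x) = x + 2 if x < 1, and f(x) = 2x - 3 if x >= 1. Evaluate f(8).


8 satisfies x >= 1
f(8) = 13

13


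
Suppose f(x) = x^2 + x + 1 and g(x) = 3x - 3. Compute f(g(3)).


g(3) = 6
f(6) = 1*(6)^2 + 1*(6) + 1 = 43

43


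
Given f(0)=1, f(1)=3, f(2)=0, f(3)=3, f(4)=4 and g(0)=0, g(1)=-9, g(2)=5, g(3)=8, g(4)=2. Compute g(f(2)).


f(2) = 0
g(0) = 0

0


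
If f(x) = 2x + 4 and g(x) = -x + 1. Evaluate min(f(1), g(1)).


0


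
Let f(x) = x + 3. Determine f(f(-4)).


f(-4) = -1
f(-1) = 2

2


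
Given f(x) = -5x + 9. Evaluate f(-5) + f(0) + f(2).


f(-5) = 34
f(0) = 9
f(2) = -1
Sum = 42

42


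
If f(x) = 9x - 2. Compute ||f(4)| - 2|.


f(4) = 34
|34| = 34
|34 - 2| = 32

32


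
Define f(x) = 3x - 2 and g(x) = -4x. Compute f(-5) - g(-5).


f(-5) = -17
g(-5) = 20
Difference = -37

-37


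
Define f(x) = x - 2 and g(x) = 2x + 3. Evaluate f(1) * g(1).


-5


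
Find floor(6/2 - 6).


6/2 = 3
3 - 6 = -3
floor(-3) = -3

-3


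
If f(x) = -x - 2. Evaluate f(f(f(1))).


-3


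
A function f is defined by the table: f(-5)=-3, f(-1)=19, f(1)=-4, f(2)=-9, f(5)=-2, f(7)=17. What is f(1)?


-4


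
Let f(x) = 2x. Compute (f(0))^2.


f(0) = 0
(0)^2 = 0

0


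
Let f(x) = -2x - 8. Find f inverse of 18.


Solve -2x - 8 = 18
x = (18 + 8) / (-2) = -13

-13


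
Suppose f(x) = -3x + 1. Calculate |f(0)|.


f(0) = 1
|1| = 1

1


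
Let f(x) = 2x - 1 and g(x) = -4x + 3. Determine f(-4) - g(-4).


f(-4) = -9
g(-4) = 19
Difference = -28

-28


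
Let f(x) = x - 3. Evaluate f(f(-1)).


-7


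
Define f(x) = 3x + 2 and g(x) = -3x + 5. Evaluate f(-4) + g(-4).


f(-4) = -10
g(-4) = 17
Sum = 7

7


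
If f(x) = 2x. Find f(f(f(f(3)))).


f(3) = 6
f(6) = 12
f(12) = 24
f(24) = 48

48


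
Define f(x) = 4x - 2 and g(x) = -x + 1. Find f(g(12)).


g(12) = -11
f(-11) = -46

-46


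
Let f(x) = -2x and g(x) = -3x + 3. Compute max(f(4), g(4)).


f(4) = -8
g(4) = -9
max = -8

-8


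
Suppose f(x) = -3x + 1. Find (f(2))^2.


f(2) = -5
(-5)^2 = 25

25


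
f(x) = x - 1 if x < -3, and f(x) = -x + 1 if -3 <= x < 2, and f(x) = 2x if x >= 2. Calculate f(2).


2 satisfies x >= 2
f(2) = 4

4


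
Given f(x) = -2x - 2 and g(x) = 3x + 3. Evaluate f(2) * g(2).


f(2) = -6
g(2) = 9
Product = -54

-54


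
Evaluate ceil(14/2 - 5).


14/2 = 7
7 - 5 = 2
ceil(2) = 2

2


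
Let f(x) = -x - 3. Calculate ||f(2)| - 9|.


f(2) = -5
|-5| = 5
|5 - 9| = 4

4


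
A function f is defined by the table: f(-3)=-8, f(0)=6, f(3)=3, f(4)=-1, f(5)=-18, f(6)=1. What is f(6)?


1


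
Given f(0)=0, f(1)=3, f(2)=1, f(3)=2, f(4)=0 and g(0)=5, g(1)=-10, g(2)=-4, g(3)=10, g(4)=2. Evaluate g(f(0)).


f(0) = 0
g(0) = 5

5


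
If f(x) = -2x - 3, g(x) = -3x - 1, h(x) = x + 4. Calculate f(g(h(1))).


29


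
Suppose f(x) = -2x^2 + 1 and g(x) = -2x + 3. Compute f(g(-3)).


-161


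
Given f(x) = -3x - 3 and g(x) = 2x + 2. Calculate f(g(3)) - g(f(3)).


-5


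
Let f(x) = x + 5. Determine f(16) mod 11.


10


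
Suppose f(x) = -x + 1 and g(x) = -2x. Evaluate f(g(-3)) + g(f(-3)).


f(g(-3)) = -5
g(f(-3)) = -8
Sum = -13

-13


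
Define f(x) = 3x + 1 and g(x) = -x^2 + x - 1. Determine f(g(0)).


g(0) = -1
f(-1) = -2

-2


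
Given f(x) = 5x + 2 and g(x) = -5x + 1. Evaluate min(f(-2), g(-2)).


f(-2) = -8
g(-2) = 11
min = -8

-8


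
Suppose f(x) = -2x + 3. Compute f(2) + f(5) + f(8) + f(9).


f(2) = -1
f(5) = -7
f(8) = -13
f(9) = -15
Sum = -36

-36


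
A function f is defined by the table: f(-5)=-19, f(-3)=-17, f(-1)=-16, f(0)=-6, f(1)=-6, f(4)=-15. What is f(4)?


-15


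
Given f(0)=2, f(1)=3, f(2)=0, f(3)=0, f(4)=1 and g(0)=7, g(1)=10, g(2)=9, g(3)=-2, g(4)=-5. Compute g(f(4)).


10


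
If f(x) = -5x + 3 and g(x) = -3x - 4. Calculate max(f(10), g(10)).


f(10) = -47
g(10) = -34
max = -34

-34


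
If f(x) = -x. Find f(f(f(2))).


f(2) = -2
f(-2) = 2
f(2) = -2

-2


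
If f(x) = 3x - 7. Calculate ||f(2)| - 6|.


f(2) = -1
|-1| = 1
|1 - 6| = 5

5


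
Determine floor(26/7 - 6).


26/7 = 3.7143
3.7143 - 6 = -2.2857
floor(-2.2857) = -3

-3


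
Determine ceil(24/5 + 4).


24/5 = 4.8
4.8 + 4 = 8.8
ceil(8.8) = 9

9


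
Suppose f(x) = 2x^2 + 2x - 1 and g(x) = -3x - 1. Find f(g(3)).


g(3) = -10
f(-10) = 2*(-10)^2 + 2*(-10) - 1 = 179

179


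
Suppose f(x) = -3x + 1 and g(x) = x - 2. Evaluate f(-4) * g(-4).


f(-4) = 13
g(-4) = -6
Product = -78

-78


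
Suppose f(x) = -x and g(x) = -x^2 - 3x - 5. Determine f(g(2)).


g(2) = -15
f(-15) = 15

15


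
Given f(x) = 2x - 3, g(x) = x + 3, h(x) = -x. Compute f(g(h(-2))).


h(-2) = 2
g(2) = 5
f(5) = 7

7


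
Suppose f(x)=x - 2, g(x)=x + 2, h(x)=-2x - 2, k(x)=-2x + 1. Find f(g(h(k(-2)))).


k(-2) = 5
h(5) = -12
g(-12) = -10
f(-10) = -12

-12


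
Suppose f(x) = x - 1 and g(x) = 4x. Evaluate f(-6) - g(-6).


f(-6) = -7
g(-6) = -24
Difference = 17

17


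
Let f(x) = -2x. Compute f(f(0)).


f(0) = 0
f(0) = 0

0


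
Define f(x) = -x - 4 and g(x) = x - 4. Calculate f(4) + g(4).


f(4) = -8
g(4) = 0
Sum = -8

-8


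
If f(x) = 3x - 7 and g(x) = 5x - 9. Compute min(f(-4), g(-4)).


f(-4) = -19
g(-4) = -29
min = -29

-29


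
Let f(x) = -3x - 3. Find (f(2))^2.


f(2) = -9
(-9)^2 = 81

81


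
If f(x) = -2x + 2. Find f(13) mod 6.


f(13) = -24
-24 mod 6 = 0

0


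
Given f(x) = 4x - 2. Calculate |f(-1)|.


f(-1) = -6
|-6| = 6

6


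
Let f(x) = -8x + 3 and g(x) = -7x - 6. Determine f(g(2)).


g(2) = -20
f(-20) = 163

163


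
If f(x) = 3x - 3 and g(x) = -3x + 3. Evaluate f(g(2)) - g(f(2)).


f(g(2)) = -12
g(f(2)) = -6
Difference = -6

-6


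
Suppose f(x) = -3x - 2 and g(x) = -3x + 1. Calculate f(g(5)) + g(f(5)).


f(g(5)) = 40
g(f(5)) = 52
Sum = 92

92


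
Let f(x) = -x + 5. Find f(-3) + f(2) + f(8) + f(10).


f(-3) = 8
f(2) = 3
f(8) = -3
f(10) = -5
Sum = 3

3


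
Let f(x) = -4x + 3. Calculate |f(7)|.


25


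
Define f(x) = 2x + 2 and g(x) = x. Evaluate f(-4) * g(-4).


f(-4) = -6
g(-4) = -4
Product = 24

24


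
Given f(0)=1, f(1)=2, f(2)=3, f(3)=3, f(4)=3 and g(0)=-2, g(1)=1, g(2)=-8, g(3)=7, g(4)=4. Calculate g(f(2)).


f(2) = 3
g(3) = 7

7


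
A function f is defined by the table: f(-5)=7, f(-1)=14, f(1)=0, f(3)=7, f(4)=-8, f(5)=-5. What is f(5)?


Reading from the table at x = 5

-5


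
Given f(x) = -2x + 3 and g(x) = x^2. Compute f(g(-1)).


g(-1) = 1
f(1) = 1

1


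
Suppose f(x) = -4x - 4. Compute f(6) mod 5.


2


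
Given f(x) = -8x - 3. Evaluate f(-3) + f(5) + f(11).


f(-3) = 21
f(5) = -43
f(11) = -91
Sum = -113

-113


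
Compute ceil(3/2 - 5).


3/2 = 1.5
1.5 - 5 = -3.5
ceil(-3.5) = -3

-3


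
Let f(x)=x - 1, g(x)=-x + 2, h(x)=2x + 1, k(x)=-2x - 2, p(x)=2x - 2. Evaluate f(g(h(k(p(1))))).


p(1) = 0
k(0) = -2
h(-2) = -3
g(-3) = 5
f(5) = 4

4


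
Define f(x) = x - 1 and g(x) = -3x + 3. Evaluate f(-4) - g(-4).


f(-4) = -5
g(-4) = 15
Difference = -20

-20


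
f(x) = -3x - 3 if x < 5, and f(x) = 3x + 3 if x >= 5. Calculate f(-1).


-1 satisfies x < 5
f(-1) = 0

0


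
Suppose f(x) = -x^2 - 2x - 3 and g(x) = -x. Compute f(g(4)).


-11


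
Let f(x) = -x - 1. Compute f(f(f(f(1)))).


f(1) = -2
f(-2) = 1
f(1) = -2
f(-2) = 1

1


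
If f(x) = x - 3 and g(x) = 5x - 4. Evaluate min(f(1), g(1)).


f(1) = -2
g(1) = 1
min = -2

-2


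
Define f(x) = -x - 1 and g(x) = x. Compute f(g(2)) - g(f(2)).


f(g(2)) = -3
g(f(2)) = -3
Difference = 0

0


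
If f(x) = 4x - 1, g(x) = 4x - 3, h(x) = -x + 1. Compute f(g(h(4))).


h(4) = -3
g(-3) = -15
f(-15) = -61

-61


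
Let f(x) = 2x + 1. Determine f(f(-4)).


f(-4) = -7
f(-7) = -13

-13


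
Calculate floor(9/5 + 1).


9/5 = 1.8
1.8 + 1 = 2.8
floor(2.8) = 2

2


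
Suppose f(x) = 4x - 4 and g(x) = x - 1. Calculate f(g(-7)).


g(-7) = -8
f(-8) = -36

-36


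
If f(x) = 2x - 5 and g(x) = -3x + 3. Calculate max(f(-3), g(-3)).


f(-3) = -11
g(-3) = 12
max = 12

12


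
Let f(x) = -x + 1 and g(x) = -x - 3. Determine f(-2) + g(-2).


f(-2) = 3
g(-2) = -1
Sum = 2

2


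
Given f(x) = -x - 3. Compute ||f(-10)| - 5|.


f(-10) = 7
|7| = 7
|7 - 5| = 2

2


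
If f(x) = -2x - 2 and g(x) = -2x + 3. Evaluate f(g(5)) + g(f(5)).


39


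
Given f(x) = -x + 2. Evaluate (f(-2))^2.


f(-2) = 4
(4)^2 = 16

16


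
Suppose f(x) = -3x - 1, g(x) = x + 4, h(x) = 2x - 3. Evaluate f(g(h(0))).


h(0) = -3
g(-3) = 1
f(1) = -4

-4


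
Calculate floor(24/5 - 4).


24/5 = 4.8
4.8 - 4 = 0.8
floor(0.8) = 0

0


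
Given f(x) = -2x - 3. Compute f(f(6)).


f(6) = -15
f(-15) = 27

27


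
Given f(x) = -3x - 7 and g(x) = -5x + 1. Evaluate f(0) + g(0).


f(0) = -7
g(0) = 1
Sum = -6

-6


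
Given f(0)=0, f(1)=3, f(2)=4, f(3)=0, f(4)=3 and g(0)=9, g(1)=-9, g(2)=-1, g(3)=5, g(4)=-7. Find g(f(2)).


f(2) = 4
g(4) = -7

-7


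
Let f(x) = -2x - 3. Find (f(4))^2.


f(4) = -11
(-11)^2 = 121

121


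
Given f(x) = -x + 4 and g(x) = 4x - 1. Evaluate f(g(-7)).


g(-7) = -29
f(-29) = 33

33


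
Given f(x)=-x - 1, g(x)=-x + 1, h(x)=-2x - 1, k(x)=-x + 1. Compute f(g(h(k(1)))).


k(1) = 0
h(0) = -1
g(-1) = 2
f(2) = -3

-3


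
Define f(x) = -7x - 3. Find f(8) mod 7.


f(8) = -59
-59 mod 7 = 4

4


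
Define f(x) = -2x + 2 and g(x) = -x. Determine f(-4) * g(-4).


f(-4) = 10
g(-4) = 4
Product = 40

40


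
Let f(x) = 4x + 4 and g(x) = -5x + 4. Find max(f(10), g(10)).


f(10) = 44
g(10) = -46
max = 44

44


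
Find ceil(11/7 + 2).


11/7 = 1.5714
1.5714 + 2 = 3.5714
ceil(3.5714) = 4

4


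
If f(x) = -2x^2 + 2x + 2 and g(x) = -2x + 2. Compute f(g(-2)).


-58


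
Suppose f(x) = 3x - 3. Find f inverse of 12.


Solve 3x - 3 = 12
x = (12 + 3) / 3 = 5

5


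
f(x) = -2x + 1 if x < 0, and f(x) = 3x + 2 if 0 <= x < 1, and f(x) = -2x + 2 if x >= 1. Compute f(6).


6 satisfies x >= 1
f(6) = -10

-10


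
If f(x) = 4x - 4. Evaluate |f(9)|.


f(9) = 32
|32| = 32

32


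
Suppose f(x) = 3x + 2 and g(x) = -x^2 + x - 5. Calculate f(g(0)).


g(0) = -5
f(-5) = -13

-13


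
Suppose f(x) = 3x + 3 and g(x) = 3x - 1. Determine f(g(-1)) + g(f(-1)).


f(g(-1)) = -9
g(f(-1)) = -1
Sum = -10

-10


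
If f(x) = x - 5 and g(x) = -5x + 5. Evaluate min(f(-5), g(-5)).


-10


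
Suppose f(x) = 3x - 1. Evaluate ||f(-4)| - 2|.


f(-4) = -13
|-13| = 13
|13 - 2| = 11

11


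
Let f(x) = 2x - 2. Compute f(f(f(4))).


f(4) = 6
f(6) = 10
f(10) = 18

18


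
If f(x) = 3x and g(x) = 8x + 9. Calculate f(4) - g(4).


f(4) = 12
g(4) = 41
Difference = -29

-29


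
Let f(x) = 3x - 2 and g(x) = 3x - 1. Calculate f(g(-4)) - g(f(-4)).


2


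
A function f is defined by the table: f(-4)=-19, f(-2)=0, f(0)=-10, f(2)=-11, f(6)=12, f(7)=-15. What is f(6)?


Reading from the table at x = 6

12


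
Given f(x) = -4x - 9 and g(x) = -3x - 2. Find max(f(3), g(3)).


f(3) = -21
g(3) = -11
max = -11

-11


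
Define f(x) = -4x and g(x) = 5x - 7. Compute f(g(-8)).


g(-8) = -47
f(-47) = 188

188


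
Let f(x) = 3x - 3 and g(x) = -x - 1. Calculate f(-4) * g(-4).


-45


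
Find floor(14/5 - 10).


14/5 = 2.8
2.8 - 10 = -7.2
floor(-7.2) = -8

-8


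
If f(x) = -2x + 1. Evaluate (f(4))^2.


f(4) = -7
(-7)^2 = 49

49


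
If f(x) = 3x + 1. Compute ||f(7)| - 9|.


f(7) = 22
|22| = 22
|22 - 9| = 13

13


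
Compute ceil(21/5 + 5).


10


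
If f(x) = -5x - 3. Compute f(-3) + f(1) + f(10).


f(-3) = 12
f(1) = -8
f(10) = -53
Sum = -49

-49


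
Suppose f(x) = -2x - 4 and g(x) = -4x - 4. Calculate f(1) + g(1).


f(1) = -6
g(1) = -8
Sum = -14

-14


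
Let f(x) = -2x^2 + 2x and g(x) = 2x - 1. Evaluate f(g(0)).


g(0) = -1
f(-1) = (-2)*(-1)^2 + 2*(-1) = -4

-4


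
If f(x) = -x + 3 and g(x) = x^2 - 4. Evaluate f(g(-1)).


g(-1) = -3
f(-3) = 6

6


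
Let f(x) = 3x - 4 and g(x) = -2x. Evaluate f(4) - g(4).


f(4) = 8
g(4) = -8
Difference = 16

16


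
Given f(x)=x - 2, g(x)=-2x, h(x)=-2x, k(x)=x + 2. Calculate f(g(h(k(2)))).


14


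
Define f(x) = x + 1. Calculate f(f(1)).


3


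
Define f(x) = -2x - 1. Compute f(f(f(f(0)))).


f(0) = -1
f(-1) = 1
f(1) = -3
f(-3) = 5

5


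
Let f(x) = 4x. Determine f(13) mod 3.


f(13) = 52
52 mod 3 = 1

1


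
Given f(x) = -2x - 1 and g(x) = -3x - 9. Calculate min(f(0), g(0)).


f(0) = -1
g(0) = -9
min = -9

-9


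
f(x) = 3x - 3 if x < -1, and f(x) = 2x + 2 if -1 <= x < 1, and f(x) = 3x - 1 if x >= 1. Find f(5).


5 satisfies x >= 1
f(5) = 14

14


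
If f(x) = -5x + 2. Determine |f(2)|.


f(2) = -8
|-8| = 8

8


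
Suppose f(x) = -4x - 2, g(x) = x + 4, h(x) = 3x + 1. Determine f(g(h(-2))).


2


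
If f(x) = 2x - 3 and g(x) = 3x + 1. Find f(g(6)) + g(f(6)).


f(g(6)) = 35
g(f(6)) = 28
Sum = 63

63


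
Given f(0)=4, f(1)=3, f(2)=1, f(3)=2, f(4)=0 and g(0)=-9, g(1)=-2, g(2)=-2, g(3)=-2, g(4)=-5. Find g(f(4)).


f(4) = 0
g(0) = -9

-9


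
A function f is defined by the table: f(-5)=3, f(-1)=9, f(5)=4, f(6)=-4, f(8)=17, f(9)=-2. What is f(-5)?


3


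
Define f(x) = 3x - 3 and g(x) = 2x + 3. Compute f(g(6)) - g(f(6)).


9


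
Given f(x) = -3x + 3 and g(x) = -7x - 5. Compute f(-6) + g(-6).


58


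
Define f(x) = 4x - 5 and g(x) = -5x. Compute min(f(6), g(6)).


f(6) = 19
g(6) = -30
min = -30

-30


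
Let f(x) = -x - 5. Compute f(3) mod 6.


f(3) = -8
-8 mod 6 = 4

4


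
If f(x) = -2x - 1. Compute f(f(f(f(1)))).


f(1) = -3
f(-3) = 5
f(5) = -11
f(-11) = 21

21


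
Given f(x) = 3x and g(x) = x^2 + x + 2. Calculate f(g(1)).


g(1) = 4
f(4) = 12

12


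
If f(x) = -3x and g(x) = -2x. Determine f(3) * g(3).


54


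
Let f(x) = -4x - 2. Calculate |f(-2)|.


f(-2) = 6
|6| = 6

6


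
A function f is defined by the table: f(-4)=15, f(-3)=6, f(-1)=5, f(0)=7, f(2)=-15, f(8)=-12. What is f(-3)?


Reading from the table at x = -3

6


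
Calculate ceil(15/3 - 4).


1


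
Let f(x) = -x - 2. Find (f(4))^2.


36


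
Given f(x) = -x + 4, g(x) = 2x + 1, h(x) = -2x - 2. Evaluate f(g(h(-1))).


h(-1) = 0
g(0) = 1
f(1) = 3

3


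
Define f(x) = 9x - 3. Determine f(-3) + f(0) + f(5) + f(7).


69


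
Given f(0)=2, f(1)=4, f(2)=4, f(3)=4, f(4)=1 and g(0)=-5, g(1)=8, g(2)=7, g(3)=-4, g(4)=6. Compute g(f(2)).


f(2) = 4
g(4) = 6

6


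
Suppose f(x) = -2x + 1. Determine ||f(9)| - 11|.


f(9) = -17
|-17| = 17
|17 - 11| = 6

6


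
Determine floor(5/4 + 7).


5/4 = 1.25
1.25 + 7 = 8.25
floor(8.25) = 8

8


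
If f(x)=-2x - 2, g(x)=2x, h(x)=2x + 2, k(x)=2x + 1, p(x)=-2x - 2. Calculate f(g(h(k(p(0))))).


p(0) = -2
k(-2) = -3
h(-3) = -4
g(-4) = -8
f(-8) = 14

14


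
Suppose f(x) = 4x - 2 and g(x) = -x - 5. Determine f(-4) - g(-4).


f(-4) = -18
g(-4) = -1
Difference = -17

-17


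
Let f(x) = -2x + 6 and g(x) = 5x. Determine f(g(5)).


g(5) = 25
f(25) = -44

-44


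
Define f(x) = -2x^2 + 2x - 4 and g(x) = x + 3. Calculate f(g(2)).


g(2) = 5
f(5) = (-2)*(5)^2 + 2*(5) - 4 = -44

-44


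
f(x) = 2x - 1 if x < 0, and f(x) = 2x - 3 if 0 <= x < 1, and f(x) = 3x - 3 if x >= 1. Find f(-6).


-6 satisfies x < 0
f(-6) = -13

-13


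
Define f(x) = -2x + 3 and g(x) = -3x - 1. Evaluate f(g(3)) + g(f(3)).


31


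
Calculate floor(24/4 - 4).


24/4 = 6
6 - 4 = 2
floor(2) = 2

2


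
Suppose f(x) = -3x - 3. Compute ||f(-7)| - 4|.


f(-7) = 18
|18| = 18
|18 - 4| = 14

14


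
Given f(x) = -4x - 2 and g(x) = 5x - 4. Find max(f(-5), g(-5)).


18


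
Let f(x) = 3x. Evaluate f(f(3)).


f(3) = 9
f(9) = 27

27


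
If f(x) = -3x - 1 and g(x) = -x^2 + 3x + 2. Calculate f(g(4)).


g(4) = -2
f(-2) = 5

5


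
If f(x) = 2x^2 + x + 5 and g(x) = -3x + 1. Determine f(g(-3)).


g(-3) = 10
f(10) = 2*(10)^2 + 1*(10) + 5 = 215

215


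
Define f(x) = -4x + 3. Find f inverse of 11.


Solve -4x + 3 = 11
x = (11 - 3) / (-4) = -2

-2


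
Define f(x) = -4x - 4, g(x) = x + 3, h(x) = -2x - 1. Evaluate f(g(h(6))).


h(6) = -13
g(-13) = -10
f(-10) = 36

36


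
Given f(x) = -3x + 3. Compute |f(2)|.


f(2) = -3
|-3| = 3

3


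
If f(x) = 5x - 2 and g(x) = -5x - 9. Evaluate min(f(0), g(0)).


f(0) = -2
g(0) = -9
min = -9

-9


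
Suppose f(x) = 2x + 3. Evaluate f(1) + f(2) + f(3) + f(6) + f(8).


f(1) = 5
f(2) = 7
f(3) = 9
f(6) = 15
f(8) = 19
Sum = 55

55


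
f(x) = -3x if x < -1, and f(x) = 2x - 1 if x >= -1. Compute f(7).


13


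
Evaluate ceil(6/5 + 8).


6/5 = 1.2
1.2 + 8 = 9.2
ceil(9.2) = 10

10


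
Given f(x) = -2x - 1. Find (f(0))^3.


-1


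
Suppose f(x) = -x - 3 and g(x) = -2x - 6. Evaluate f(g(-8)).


-13


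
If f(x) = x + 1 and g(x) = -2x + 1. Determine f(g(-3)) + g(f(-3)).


f(g(-3)) = 8
g(f(-3)) = 5
Sum = 13

13


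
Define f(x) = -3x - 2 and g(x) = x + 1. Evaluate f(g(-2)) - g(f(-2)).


f(g(-2)) = 1
g(f(-2)) = 5
Difference = -4

-4


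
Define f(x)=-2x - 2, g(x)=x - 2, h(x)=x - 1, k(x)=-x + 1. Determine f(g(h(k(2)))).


6


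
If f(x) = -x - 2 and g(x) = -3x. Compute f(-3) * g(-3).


f(-3) = 1
g(-3) = 9
Product = 9

9


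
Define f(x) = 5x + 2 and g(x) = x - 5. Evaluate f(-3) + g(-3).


-21


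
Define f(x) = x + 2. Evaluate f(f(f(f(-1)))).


f(-1) = 1
f(1) = 3
f(3) = 5
f(5) = 7

7


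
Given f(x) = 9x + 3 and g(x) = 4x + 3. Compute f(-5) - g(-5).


f(-5) = -42
g(-5) = -17
Difference = -25

-25


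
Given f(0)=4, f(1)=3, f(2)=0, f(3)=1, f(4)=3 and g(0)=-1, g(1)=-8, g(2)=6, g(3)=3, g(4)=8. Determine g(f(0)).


f(0) = 4
g(4) = 8

8


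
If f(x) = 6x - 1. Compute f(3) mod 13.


4


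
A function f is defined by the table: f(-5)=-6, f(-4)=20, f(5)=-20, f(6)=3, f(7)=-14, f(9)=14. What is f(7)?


Reading from the table at x = 7

-14


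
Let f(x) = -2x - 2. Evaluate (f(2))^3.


f(2) = -6
(-6)^3 = -216

-216


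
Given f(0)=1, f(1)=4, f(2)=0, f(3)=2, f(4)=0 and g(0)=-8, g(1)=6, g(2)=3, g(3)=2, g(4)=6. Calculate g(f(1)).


f(1) = 4
g(4) = 6

6


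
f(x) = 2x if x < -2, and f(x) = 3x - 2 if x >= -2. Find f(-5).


-5 satisfies x < -2
f(-5) = -10

-10


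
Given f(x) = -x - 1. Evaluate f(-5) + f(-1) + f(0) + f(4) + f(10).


f(-5) = 4
f(-1) = 0
f(0) = -1
f(4) = -5
f(10) = -11
Sum = -13

-13


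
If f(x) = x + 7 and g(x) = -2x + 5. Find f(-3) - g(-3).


f(-3) = 4
g(-3) = 11
Difference = -7

-7


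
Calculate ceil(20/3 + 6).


20/3 = 6.6667
6.6667 + 6 = 12.6667
ceil(12.6667) = 13

13


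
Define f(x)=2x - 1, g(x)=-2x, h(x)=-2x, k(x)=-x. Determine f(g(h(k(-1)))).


k(-1) = 1
h(1) = -2
g(-2) = 4
f(4) = 7

7


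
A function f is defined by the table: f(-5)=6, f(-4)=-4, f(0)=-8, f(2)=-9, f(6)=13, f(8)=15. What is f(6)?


13


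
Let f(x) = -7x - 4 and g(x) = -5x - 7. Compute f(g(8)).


g(8) = -47
f(-47) = 325

325


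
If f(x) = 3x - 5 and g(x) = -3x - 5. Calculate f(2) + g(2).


f(2) = 1
g(2) = -11
Sum = -10

-10


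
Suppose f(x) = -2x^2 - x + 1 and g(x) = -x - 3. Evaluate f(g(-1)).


g(-1) = -2
f(-2) = (-2)*(-2)^2 - 1*(-2) + 1 = -5

-5


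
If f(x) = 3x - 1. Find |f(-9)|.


f(-9) = -28
|-28| = 28

28


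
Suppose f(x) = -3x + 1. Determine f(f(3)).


f(3) = -8
f(-8) = 25

25


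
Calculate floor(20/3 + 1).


7


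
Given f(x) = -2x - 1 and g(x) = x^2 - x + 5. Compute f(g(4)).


-35


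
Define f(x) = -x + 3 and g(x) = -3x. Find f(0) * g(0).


0


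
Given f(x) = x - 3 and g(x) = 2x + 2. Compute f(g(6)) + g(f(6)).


f(g(6)) = 11
g(f(6)) = 8
Sum = 19

19


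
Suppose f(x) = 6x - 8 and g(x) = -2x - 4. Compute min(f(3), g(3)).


f(3) = 10
g(3) = -10
min = -10

-10


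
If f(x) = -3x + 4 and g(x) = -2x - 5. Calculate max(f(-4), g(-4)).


16


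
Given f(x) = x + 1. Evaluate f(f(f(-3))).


0


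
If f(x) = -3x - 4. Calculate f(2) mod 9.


f(2) = -10
-10 mod 9 = 8

8


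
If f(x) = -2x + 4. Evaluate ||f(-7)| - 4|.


f(-7) = 18
|18| = 18
|18 - 4| = 14

14


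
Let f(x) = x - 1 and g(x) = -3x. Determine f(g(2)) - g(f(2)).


f(g(2)) = -7
g(f(2)) = -3
Difference = -4

-4


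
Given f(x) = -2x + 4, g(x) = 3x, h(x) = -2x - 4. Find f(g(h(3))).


h(3) = -10
g(-10) = -30
f(-30) = 64

64


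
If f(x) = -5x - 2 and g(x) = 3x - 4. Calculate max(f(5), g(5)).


f(5) = -27
g(5) = 11
max = 11

11


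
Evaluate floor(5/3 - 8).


5/3 = 1.6667
1.6667 - 8 = -6.3333
floor(-6.3333) = -7

-7


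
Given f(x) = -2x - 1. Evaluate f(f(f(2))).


f(2) = -5
f(-5) = 9
f(9) = -19

-19


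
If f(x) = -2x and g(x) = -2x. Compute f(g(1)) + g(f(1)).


8


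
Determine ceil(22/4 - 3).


3


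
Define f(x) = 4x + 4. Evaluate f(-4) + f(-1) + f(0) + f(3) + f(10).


f(-4) = -12
f(-1) = 0
f(0) = 4
f(3) = 16
f(10) = 44
Sum = 52

52


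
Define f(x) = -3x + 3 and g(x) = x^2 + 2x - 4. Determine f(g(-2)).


g(-2) = -4
f(-4) = 15

15


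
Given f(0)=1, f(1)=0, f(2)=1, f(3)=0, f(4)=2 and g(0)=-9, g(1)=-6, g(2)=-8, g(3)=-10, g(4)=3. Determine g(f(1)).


f(1) = 0
g(0) = -9

-9


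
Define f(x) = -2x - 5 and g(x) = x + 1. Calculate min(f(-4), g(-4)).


f(-4) = 3
g(-4) = -3
min = -3

-3


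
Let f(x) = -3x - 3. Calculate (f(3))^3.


f(3) = -12
(-12)^3 = -1728

-1728


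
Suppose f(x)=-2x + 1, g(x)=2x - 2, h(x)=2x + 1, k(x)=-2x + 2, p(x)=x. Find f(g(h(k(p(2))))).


17


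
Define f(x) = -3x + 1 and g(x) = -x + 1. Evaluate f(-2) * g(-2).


21


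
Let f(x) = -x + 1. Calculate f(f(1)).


f(1) = 0
f(0) = 1

1


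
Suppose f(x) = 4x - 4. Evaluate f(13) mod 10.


f(13) = 48
48 mod 10 = 8

8


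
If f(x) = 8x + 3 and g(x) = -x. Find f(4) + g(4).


f(4) = 35
g(4) = -4
Sum = 31

31


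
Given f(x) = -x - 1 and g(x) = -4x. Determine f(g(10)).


g(10) = -40
f(-40) = 39

39


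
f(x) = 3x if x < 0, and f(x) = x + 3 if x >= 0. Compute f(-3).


-3 satisfies x < 0
f(-3) = -9

-9


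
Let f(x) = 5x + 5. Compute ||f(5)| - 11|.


19


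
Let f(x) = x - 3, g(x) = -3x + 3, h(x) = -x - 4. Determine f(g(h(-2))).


h(-2) = -2
g(-2) = 9
f(9) = 6

6


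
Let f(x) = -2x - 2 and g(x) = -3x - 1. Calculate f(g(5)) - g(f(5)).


f(g(5)) = 30
g(f(5)) = 35
Difference = -5

-5


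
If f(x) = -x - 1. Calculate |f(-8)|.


f(-8) = 7
|7| = 7

7


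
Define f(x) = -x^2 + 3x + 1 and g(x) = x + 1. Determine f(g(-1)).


g(-1) = 0
f(0) = (-1)*(0)^2 + 3*(0) + 1 = 1

1


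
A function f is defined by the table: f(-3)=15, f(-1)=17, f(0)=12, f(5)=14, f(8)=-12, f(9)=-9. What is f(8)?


Reading from the table at x = 8

-12


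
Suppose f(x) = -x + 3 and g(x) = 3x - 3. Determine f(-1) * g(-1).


f(-1) = 4
g(-1) = -6
Product = -24

-24


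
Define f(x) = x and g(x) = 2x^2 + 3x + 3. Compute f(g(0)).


g(0) = 3
f(3) = 3

3


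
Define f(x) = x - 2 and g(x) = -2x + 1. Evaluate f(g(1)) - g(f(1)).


f(g(1)) = -3
g(f(1)) = 3
Difference = -6

-6


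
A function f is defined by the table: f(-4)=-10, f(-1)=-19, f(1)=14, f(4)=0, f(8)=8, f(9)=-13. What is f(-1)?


Reading from the table at x = -1

-19


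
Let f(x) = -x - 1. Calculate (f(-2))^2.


f(-2) = 1
(1)^2 = 1

1


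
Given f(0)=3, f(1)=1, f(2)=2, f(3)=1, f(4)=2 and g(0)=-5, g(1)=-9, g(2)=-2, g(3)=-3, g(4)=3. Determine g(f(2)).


f(2) = 2
g(2) = -2

-2


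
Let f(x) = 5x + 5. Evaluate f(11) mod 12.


f(11) = 60
60 mod 12 = 0

0


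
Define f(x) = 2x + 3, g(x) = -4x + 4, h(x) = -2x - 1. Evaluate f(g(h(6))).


h(6) = -13
g(-13) = 56
f(56) = 115

115


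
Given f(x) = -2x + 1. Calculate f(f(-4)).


f(-4) = 9
f(9) = -17

-17


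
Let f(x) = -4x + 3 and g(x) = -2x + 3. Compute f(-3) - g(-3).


f(-3) = 15
g(-3) = 9
Difference = 6

6


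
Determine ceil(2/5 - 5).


-4


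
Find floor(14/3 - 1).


14/3 = 4.6667
4.6667 - 1 = 3.6667
floor(3.6667) = 3

3


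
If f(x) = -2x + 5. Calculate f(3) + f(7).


-10


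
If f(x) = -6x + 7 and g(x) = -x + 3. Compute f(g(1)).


g(1) = 2
f(2) = -5

-5


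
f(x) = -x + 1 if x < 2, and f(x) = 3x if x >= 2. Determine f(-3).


-3 satisfies x < 2
f(-3) = 4

4


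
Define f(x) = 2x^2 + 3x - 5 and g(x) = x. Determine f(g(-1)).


g(-1) = -1
f(-1) = 2*(-1)^2 + 3*(-1) - 5 = -6

-6


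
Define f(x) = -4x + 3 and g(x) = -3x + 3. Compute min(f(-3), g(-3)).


12


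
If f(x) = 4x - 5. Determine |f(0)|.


f(0) = -5
|-5| = 5

5


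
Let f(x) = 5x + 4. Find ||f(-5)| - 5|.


f(-5) = -21
|-21| = 21
|21 - 5| = 16

16


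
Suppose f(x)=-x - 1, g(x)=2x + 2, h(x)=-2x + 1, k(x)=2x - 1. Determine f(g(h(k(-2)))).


k(-2) = -5
h(-5) = 11
g(11) = 24
f(24) = -25

-25


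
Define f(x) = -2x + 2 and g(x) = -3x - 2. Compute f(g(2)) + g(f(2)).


22


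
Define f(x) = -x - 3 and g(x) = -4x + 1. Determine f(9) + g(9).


-47


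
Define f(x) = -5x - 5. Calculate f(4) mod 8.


f(4) = -25
-25 mod 8 = 7

7


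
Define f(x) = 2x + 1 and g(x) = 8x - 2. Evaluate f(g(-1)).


g(-1) = -10
f(-10) = -19

-19


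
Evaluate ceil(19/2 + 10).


19/2 = 9.5
9.5 + 10 = 19.5
ceil(19.5) = 20

20


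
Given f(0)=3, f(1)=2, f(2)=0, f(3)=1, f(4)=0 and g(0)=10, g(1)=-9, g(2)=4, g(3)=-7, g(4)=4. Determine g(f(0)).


-7


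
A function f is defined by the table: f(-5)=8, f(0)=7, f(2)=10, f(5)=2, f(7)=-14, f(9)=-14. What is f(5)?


Reading from the table at x = 5

2


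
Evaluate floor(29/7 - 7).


29/7 = 4.1429
4.1429 - 7 = -2.8571
floor(-2.8571) = -3

-3


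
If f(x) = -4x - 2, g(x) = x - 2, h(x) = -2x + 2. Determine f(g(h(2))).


14


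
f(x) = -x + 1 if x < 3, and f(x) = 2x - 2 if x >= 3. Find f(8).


8 satisfies x >= 3
f(8) = 14

14


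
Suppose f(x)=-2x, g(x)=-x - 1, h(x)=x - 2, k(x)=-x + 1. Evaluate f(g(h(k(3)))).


k(3) = -2
h(-2) = -4
g(-4) = 3
f(3) = -6

-6


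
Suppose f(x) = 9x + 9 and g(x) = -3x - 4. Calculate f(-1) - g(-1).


1


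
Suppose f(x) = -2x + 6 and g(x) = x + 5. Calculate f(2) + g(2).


f(2) = 2
g(2) = 7
Sum = 9

9


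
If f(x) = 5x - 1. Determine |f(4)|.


f(4) = 19
|19| = 19

19


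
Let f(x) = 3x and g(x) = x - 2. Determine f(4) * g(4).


24


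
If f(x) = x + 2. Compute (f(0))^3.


f(0) = 2
(2)^3 = 8

8


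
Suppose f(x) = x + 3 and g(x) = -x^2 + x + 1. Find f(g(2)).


g(2) = -1
f(-1) = 2

2


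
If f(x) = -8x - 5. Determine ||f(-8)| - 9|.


50


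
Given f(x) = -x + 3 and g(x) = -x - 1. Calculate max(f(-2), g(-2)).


f(-2) = 5
g(-2) = 1
max = 5

5


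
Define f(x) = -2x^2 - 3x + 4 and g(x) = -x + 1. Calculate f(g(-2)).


g(-2) = 3
f(3) = (-2)*(3)^2 - 3*(3) + 4 = -23

-23


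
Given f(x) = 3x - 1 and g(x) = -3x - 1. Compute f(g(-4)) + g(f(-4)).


70


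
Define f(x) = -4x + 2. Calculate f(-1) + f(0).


8


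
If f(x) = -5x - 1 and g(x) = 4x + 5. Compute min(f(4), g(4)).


f(4) = -21
g(4) = 21
min = -21

-21


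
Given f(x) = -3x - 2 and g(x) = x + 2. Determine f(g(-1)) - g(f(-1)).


f(g(-1)) = -5
g(f(-1)) = 3
Difference = -8

-8


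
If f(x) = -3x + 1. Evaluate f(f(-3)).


f(-3) = 10
f(10) = -29

-29


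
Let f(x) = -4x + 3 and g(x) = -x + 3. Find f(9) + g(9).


f(9) = -33
g(9) = -6
Sum = -39

-39


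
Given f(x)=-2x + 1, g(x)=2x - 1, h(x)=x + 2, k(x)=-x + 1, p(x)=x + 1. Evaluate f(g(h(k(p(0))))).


p(0) = 1
k(1) = 0
h(0) = 2
g(2) = 3
f(3) = -5

-5


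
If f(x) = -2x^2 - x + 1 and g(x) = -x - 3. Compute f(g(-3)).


g(-3) = 0
f(0) = (-2)*(0)^2 - 1*(0) + 1 = 1

1


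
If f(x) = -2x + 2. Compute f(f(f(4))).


f(4) = -6
f(-6) = 14
f(14) = -26

-26


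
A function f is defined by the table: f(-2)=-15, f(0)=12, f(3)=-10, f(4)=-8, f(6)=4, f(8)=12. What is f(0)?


Reading from the table at x = 0

12


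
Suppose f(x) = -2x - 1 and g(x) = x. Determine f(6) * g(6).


-78


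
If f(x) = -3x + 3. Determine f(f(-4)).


f(-4) = 15
f(15) = -42

-42


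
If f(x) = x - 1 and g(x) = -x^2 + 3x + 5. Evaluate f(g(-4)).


g(-4) = -23
f(-23) = -24

-24


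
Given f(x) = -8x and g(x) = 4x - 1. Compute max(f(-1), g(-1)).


8


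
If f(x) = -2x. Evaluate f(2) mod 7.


3


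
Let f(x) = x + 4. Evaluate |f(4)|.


f(4) = 8
|8| = 8

8


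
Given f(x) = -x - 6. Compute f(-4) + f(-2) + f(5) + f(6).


f(-4) = -2
f(-2) = -4
f(5) = -11
f(6) = -12
Sum = -29

-29


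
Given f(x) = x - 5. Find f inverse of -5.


Solve x - 5 = -5
x = (-5 + 5) / 1 = 0

0


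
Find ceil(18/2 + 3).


12


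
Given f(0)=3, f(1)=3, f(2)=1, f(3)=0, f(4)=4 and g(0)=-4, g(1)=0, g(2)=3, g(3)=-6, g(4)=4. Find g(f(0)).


f(0) = 3
g(3) = -6

-6


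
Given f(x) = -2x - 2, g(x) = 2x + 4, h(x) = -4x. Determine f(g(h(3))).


h(3) = -12
g(-12) = -20
f(-20) = 38

38


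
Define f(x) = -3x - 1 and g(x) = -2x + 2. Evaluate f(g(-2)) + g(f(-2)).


f(g(-2)) = -19
g(f(-2)) = -8
Sum = -27

-27
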